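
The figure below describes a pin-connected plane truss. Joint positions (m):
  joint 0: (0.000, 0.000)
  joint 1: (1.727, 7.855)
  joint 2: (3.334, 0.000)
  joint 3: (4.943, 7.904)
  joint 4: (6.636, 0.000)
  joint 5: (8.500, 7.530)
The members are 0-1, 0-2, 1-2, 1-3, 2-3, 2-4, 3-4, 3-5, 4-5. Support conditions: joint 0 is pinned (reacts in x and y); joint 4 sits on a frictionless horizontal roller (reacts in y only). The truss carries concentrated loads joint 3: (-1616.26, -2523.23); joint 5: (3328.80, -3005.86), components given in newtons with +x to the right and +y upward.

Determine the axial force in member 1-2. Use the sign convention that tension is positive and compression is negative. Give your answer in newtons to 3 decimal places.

N=6 nodes, M=9 members, R=3 reactions → 2N=12, M+R=12
member 0 (0-1): L=8.0426, (cx,cy)=(0.2147,0.9767)
member 1 (0-2): L=3.3340, (cx,cy)=(1.0000,0.0000)
member 2 (1-2): L=8.0177, (cx,cy)=(0.2004,-0.9797)
member 3 (1-3): L=3.2164, (cx,cy)=(0.9999,0.0152)
member 4 (2-3): L=8.0661, (cx,cy)=(0.1995,0.9799)
member 5 (2-4): L=3.3020, (cx,cy)=(1.0000,0.0000)
member 6 (3-4): L=8.0833, (cx,cy)=(0.2094,-0.9778)
member 7 (3-5): L=3.5766, (cx,cy)=(0.9945,-0.1046)
member 8 (4-5): L=7.7573, (cx,cy)=(0.2403,0.9707)
solve A·x = −loads:
  F[0-1] = +2101.7764 N (tension)
  F[0-2] = +1261.2228 N (tension)
  F[1-2] = -2081.7585 N (compression)
  F[1-3] = +868.6682 N (tension)
  F[2-3] = +2081.3445 N (tension)
  F[2-4] = +428.7930 N (tension)
  F[3-4] = -5106.6194 N (compression)
  F[3-5] = +3991.4431 N (tension)
  F[4-5] = -2666.6103 N (compression)
  Rx@0 = -1712.5400 N
  Ry@0 = -2052.7486 N
  Ry@4 = +7581.8386 N

-2081.758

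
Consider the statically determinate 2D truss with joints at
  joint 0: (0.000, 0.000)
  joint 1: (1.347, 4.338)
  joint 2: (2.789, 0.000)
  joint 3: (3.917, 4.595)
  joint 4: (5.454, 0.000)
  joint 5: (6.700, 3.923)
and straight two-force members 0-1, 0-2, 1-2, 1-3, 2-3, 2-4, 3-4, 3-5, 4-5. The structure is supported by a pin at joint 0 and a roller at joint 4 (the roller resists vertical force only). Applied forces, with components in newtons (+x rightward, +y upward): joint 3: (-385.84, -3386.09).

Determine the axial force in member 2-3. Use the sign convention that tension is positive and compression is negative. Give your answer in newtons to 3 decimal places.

N=6 nodes, M=9 members, R=3 reactions → 2N=12, M+R=12
member 0 (0-1): L=4.5423, (cx,cy)=(0.2965,0.9550)
member 1 (0-2): L=2.7890, (cx,cy)=(1.0000,0.0000)
member 2 (1-2): L=4.5714, (cx,cy)=(0.3154,-0.9489)
member 3 (1-3): L=2.5828, (cx,cy)=(0.9950,0.0995)
member 4 (2-3): L=4.7314, (cx,cy)=(0.2384,0.9712)
member 5 (2-4): L=2.6650, (cx,cy)=(1.0000,0.0000)
member 6 (3-4): L=4.8452, (cx,cy)=(0.3172,-0.9484)
member 7 (3-5): L=2.8630, (cx,cy)=(0.9721,-0.2347)
member 8 (4-5): L=4.1161, (cx,cy)=(0.3027,0.9531)
solve A·x = −loads:
  F[0-1] = -1339.5647 N (compression)
  F[0-2] = +11.4007 N (tension)
  F[1-2] = +1264.2518 N (tension)
  F[1-3] = -800.0068 N (compression)
  F[2-3] = -1235.3259 N (compression)
  F[2-4] = +704.7054 N (tension)
  F[3-4] = -2221.5159 N (compression)
  F[3-5] = +0.0000 N (tension)
  F[4-5] = -0.0000 N (compression)
  Rx@0 = +385.8400 N
  Ry@0 = +1279.3097 N
  Ry@4 = +2106.7803 N

-1235.326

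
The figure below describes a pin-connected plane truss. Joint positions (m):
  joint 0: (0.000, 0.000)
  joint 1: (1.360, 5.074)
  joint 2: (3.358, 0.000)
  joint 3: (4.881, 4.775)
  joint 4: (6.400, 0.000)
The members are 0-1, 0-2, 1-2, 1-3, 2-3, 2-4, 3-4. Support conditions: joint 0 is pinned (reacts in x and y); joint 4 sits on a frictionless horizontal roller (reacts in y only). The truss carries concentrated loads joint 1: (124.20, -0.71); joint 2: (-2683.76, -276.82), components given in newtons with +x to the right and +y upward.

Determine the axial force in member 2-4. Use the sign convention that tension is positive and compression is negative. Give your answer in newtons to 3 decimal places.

N=5 nodes, M=7 members, R=3 reactions → 2N=10, M+R=10
member 0 (0-1): L=5.2531, (cx,cy)=(0.2589,0.9659)
member 1 (0-2): L=3.3580, (cx,cy)=(1.0000,0.0000)
member 2 (1-2): L=5.4532, (cx,cy)=(0.3664,-0.9305)
member 3 (1-3): L=3.5337, (cx,cy)=(0.9964,-0.0846)
member 4 (2-3): L=5.0120, (cx,cy)=(0.3039,0.9527)
member 5 (2-4): L=3.0420, (cx,cy)=(1.0000,0.0000)
member 6 (3-4): L=5.0108, (cx,cy)=(0.3031,-0.9529)
solve A·x = −loads:
  F[0-1] = -34.8562 N (compression)
  F[0-2] = -2550.5359 N (compression)
  F[1-2] = +49.2258 N (tension)
  F[1-3] = -151.8043 N (compression)
  F[2-3] = +242.4836 N (tension)
  F[2-4] = +77.5763 N (tension)
  F[3-4] = -255.9040 N (compression)
  Rx@0 = +2559.5600 N
  Ry@0 = +33.6678 N
  Ry@4 = +243.8622 N

77.576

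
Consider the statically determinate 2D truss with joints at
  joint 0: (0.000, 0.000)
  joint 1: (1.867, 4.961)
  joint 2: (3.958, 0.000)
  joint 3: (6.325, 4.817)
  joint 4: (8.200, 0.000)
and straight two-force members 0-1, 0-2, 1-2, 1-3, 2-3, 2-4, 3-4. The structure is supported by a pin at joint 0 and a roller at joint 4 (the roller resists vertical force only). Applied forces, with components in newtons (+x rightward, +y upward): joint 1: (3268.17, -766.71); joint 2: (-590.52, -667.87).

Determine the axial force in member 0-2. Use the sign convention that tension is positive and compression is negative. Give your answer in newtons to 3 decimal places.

2286.412

N=5 nodes, M=7 members, R=3 reactions → 2N=10, M+R=10
member 0 (0-1): L=5.3007, (cx,cy)=(0.3522,0.9359)
member 1 (0-2): L=3.9580, (cx,cy)=(1.0000,0.0000)
member 2 (1-2): L=5.3837, (cx,cy)=(0.3884,-0.9215)
member 3 (1-3): L=4.4603, (cx,cy)=(0.9995,-0.0323)
member 4 (2-3): L=5.3671, (cx,cy)=(0.4410,0.8975)
member 5 (2-4): L=4.2420, (cx,cy)=(1.0000,0.0000)
member 6 (3-4): L=5.1691, (cx,cy)=(0.3627,-0.9319)
solve A·x = −loads:
  F[0-1] = +1110.7805 N (tension)
  F[0-2] = +2286.4121 N (tension)
  F[1-2] = -1885.0181 N (compression)
  F[1-3] = -2145.9145 N (compression)
  F[2-3] = +2679.5571 N (tension)
  F[2-4] = +963.0653 N (tension)
  F[3-4] = -2655.0060 N (compression)
  Rx@0 = -2677.6500 N
  Ry@0 = -1039.5991 N
  Ry@4 = +2474.1791 N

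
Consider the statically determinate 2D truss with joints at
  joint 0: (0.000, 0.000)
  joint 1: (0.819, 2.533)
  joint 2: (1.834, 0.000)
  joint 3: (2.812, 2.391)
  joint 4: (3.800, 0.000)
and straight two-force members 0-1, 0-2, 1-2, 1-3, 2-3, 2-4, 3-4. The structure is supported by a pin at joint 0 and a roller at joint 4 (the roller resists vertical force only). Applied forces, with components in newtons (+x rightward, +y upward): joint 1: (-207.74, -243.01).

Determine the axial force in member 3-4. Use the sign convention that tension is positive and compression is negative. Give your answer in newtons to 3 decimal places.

93.161

N=5 nodes, M=7 members, R=3 reactions → 2N=10, M+R=10
member 0 (0-1): L=2.6621, (cx,cy)=(0.3077,0.9515)
member 1 (0-2): L=1.8340, (cx,cy)=(1.0000,0.0000)
member 2 (1-2): L=2.7288, (cx,cy)=(0.3720,-0.9282)
member 3 (1-3): L=1.9981, (cx,cy)=(0.9975,-0.0711)
member 4 (2-3): L=2.5833, (cx,cy)=(0.3786,0.9256)
member 5 (2-4): L=1.9660, (cx,cy)=(1.0000,0.0000)
member 6 (3-4): L=2.5871, (cx,cy)=(0.3819,-0.9242)
solve A·x = −loads:
  F[0-1] = -345.8857 N (compression)
  F[0-2] = -101.3282 N (compression)
  F[1-2] = +87.4752 N (tension)
  F[1-3] = +68.9654 N (tension)
  F[2-3] = -87.7288 N (compression)
  F[2-4] = -35.5779 N (compression)
  F[3-4] = +93.1612 N (tension)
  Rx@0 = +207.7400 N
  Ry@0 = +329.1101 N
  Ry@4 = -86.1001 N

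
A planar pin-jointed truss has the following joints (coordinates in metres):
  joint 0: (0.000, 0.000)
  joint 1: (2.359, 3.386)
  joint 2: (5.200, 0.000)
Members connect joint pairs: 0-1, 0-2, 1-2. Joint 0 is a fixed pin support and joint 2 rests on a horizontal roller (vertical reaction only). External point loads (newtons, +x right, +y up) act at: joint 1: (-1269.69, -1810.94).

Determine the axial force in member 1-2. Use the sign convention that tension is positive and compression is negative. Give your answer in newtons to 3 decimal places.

N=3 nodes, M=3 members, R=3 reactions → 2N=6, M+R=6
member 0 (0-1): L=4.1267, (cx,cy)=(0.5716,0.8205)
member 1 (0-2): L=5.2000, (cx,cy)=(1.0000,0.0000)
member 2 (1-2): L=4.4200, (cx,cy)=(0.6428,-0.7661)
solve A·x = −loads:
  F[0-1] = -2213.4707 N (compression)
  F[0-2] = -4.3829 N (compression)
  F[1-2] = +6.8188 N (tension)
  Rx@0 = +1269.6900 N
  Ry@0 = +1816.1636 N
  Ry@2 = -5.2236 N

6.819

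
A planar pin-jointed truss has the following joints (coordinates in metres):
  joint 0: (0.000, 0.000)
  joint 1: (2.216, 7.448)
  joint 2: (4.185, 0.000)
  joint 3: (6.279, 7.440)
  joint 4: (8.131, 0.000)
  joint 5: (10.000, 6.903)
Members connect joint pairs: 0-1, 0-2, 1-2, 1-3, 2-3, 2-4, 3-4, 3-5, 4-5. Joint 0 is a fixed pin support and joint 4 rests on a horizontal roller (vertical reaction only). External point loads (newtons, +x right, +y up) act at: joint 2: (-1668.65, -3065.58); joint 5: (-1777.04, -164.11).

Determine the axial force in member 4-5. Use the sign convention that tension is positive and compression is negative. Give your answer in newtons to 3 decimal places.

N=6 nodes, M=9 members, R=3 reactions → 2N=12, M+R=12
member 0 (0-1): L=7.7707, (cx,cy)=(0.2852,0.9585)
member 1 (0-2): L=4.1850, (cx,cy)=(1.0000,0.0000)
member 2 (1-2): L=7.7039, (cx,cy)=(0.2556,-0.9668)
member 3 (1-3): L=4.0630, (cx,cy)=(1.0000,-0.0020)
member 4 (2-3): L=7.7291, (cx,cy)=(0.2709,0.9626)
member 5 (2-4): L=3.9460, (cx,cy)=(1.0000,0.0000)
member 6 (3-4): L=7.6670, (cx,cy)=(0.2416,-0.9704)
member 7 (3-5): L=3.7595, (cx,cy)=(0.9897,-0.1428)
member 8 (4-5): L=7.1515, (cx,cy)=(0.2613,0.9652)
solve A·x = −loads:
  F[0-1] = -3086.8522 N (compression)
  F[0-2] = -2565.3976 N (compression)
  F[1-2] = +3063.7040 N (tension)
  F[1-3] = -1663.3346 N (compression)
  F[2-3] = +107.6591 N (tension)
  F[2-4] = -142.8762 N (compression)
  F[3-4] = +137.8135 N (tension)
  F[3-5] = -1684.7278 N (compression)
  F[4-5] = -419.3233 N (compression)
  Rx@0 = +3445.6900 N
  Ry@0 = +2958.6723 N
  Ry@4 = +271.0177 N

-419.323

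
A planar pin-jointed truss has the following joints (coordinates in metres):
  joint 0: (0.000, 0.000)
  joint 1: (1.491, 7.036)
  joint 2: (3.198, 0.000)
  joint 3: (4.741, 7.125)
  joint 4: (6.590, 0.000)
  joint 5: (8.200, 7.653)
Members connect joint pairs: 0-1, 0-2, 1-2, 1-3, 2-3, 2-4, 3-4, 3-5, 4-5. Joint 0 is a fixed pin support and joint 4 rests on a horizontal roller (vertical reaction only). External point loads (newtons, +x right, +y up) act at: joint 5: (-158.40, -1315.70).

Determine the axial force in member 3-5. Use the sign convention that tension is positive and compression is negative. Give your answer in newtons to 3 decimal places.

N=6 nodes, M=9 members, R=3 reactions → 2N=12, M+R=12
member 0 (0-1): L=7.1922, (cx,cy)=(0.2073,0.9783)
member 1 (0-2): L=3.1980, (cx,cy)=(1.0000,0.0000)
member 2 (1-2): L=7.2401, (cx,cy)=(0.2358,-0.9718)
member 3 (1-3): L=3.2512, (cx,cy)=(0.9996,0.0274)
member 4 (2-3): L=7.2902, (cx,cy)=(0.2117,0.9773)
member 5 (2-4): L=3.3920, (cx,cy)=(1.0000,0.0000)
member 6 (3-4): L=7.3610, (cx,cy)=(0.2512,-0.9679)
member 7 (3-5): L=3.4991, (cx,cy)=(0.9885,0.1509)
member 8 (4-5): L=7.8205, (cx,cy)=(0.2059,0.9786)
solve A·x = −loads:
  F[0-1] = +140.5405 N (tension)
  F[0-2] = -187.5350 N (compression)
  F[1-2] = -139.7264 N (compression)
  F[1-3] = +62.1015 N (tension)
  F[2-3] = +138.9350 N (tension)
  F[2-4] = -249.8846 N (compression)
  F[3-4] = -122.7517 N (compression)
  F[3-5] = +123.7352 N (tension)
  F[4-5] = -1363.5797 N (compression)
  Rx@0 = +158.4000 N
  Ry@0 = -137.4874 N
  Ry@4 = +1453.1874 N

123.735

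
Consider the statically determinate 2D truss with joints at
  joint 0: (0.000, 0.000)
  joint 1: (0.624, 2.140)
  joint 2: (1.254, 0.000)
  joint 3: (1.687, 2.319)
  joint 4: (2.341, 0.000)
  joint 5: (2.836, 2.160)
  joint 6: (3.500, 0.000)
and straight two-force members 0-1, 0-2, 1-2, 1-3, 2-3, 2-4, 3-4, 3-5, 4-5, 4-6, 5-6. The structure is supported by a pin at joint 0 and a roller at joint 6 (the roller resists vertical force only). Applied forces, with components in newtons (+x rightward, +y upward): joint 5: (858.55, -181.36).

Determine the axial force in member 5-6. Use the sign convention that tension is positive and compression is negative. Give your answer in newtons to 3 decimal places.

N=7 nodes, M=11 members, R=3 reactions → 2N=14, M+R=14
member 0 (0-1): L=2.2291, (cx,cy)=(0.2799,0.9600)
member 1 (0-2): L=1.2540, (cx,cy)=(1.0000,0.0000)
member 2 (1-2): L=2.2308, (cx,cy)=(0.2824,-0.9593)
member 3 (1-3): L=1.0780, (cx,cy)=(0.9861,0.1661)
member 4 (2-3): L=2.3591, (cx,cy)=(0.1835,0.9830)
member 5 (2-4): L=1.0870, (cx,cy)=(1.0000,0.0000)
member 6 (3-4): L=2.4095, (cx,cy)=(0.2714,-0.9625)
member 7 (3-5): L=1.1599, (cx,cy)=(0.9906,-0.1371)
member 8 (4-5): L=2.2160, (cx,cy)=(0.2234,0.9747)
member 9 (4-6): L=1.1590, (cx,cy)=(1.0000,0.0000)
member 10 (5-6): L=2.2598, (cx,cy)=(0.2938,-0.9559)
solve A·x = −loads:
  F[0-1] = +516.0740 N (tension)
  F[0-2] = +714.0848 N (tension)
  F[1-2] = -467.9099 N (compression)
  F[1-3] = +280.5014 N (tension)
  F[2-3] = +456.6207 N (tension)
  F[2-4] = +498.1319 N (tension)
  F[3-4] = -589.5969 N (compression)
  F[3-5] = +525.4123 N (tension)
  F[4-5] = +582.1724 N (tension)
  F[4-6] = +208.0538 N (tension)
  F[5-6] = -708.0583 N (compression)
  Rx@0 = -858.5500 N
  Ry@0 = -495.4414 N
  Ry@6 = +676.8014 N

-708.058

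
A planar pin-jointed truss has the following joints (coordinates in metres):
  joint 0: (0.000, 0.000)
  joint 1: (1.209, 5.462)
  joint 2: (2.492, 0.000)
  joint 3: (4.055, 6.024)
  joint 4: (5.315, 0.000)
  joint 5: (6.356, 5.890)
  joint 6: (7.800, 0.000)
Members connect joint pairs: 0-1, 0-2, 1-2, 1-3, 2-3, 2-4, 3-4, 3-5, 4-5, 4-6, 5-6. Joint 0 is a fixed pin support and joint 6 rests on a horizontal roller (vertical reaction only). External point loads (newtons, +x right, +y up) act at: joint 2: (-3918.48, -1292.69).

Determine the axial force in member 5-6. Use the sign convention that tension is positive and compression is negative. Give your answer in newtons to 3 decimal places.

N=7 nodes, M=11 members, R=3 reactions → 2N=14, M+R=14
member 0 (0-1): L=5.5942, (cx,cy)=(0.2161,0.9764)
member 1 (0-2): L=2.4920, (cx,cy)=(1.0000,0.0000)
member 2 (1-2): L=5.6107, (cx,cy)=(0.2287,-0.9735)
member 3 (1-3): L=2.9010, (cx,cy)=(0.9811,0.1937)
member 4 (2-3): L=6.2235, (cx,cy)=(0.2511,0.9679)
member 5 (2-4): L=2.8230, (cx,cy)=(1.0000,0.0000)
member 6 (3-4): L=6.1544, (cx,cy)=(0.2047,-0.9788)
member 7 (3-5): L=2.3049, (cx,cy)=(0.9983,-0.0581)
member 8 (4-5): L=5.9813, (cx,cy)=(0.1740,0.9847)
member 9 (4-6): L=2.4850, (cx,cy)=(1.0000,0.0000)
member 10 (5-6): L=6.0644, (cx,cy)=(0.2381,-0.9712)
solve A·x = −loads:
  F[0-1] = -900.9846 N (compression)
  F[0-2] = -3723.7624 N (compression)
  F[1-2] = +825.8317 N (tension)
  F[1-3] = -390.9689 N (compression)
  F[2-3] = +504.9231 N (tension)
  F[2-4] = +256.7525 N (tension)
  F[3-4] = -411.6742 N (compression)
  F[3-5] = -172.7615 N (compression)
  F[4-5] = +409.1992 N (tension)
  F[4-6] = +101.2511 N (tension)
  F[5-6] = -425.2282 N (compression)
  Rx@0 = +3918.4800 N
  Ry@0 = +879.6921 N
  Ry@6 = +412.9979 N

-425.228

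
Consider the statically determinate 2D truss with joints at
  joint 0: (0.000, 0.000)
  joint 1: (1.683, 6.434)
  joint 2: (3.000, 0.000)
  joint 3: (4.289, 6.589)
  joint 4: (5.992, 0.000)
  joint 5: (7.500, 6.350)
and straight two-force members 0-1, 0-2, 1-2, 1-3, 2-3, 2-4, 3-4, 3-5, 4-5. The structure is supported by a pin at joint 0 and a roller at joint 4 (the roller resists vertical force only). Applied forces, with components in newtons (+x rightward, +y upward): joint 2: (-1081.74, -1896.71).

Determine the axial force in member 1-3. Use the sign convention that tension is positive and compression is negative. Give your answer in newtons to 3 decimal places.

N=6 nodes, M=9 members, R=3 reactions → 2N=12, M+R=12
member 0 (0-1): L=6.6505, (cx,cy)=(0.2531,0.9674)
member 1 (0-2): L=3.0000, (cx,cy)=(1.0000,0.0000)
member 2 (1-2): L=6.5674, (cx,cy)=(0.2005,-0.9797)
member 3 (1-3): L=2.6106, (cx,cy)=(0.9982,0.0594)
member 4 (2-3): L=6.7139, (cx,cy)=(0.1920,0.9814)
member 5 (2-4): L=2.9920, (cx,cy)=(1.0000,0.0000)
member 6 (3-4): L=6.8055, (cx,cy)=(0.2502,-0.9682)
member 7 (3-5): L=3.2199, (cx,cy)=(0.9972,-0.0742)
member 8 (4-5): L=6.5266, (cx,cy)=(0.2311,0.9729)
solve A·x = −loads:
  F[0-1] = -978.9544 N (compression)
  F[0-2] = -834.0013 N (compression)
  F[1-2] = +940.2388 N (tension)
  F[1-3] = -437.0612 N (compression)
  F[2-3] = +994.0635 N (tension)
  F[2-4] = +245.4401 N (tension)
  F[3-4] = -980.8268 N (compression)
  F[3-5] = +0.0000 N (tension)
  F[4-5] = -0.0000 N (compression)
  Rx@0 = +1081.7400 N
  Ry@0 = +947.0888 N
  Ry@4 = +949.6212 N

-437.061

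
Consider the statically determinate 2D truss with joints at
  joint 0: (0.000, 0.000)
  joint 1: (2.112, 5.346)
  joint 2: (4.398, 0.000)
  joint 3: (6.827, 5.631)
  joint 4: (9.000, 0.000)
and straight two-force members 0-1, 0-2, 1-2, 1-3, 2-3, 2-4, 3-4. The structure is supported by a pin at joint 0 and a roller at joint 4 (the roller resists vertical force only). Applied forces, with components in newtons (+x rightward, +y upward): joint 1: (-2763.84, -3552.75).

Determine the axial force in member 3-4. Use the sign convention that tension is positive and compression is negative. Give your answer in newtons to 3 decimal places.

866.086

N=5 nodes, M=7 members, R=3 reactions → 2N=10, M+R=10
member 0 (0-1): L=5.7481, (cx,cy)=(0.3674,0.9301)
member 1 (0-2): L=4.3980, (cx,cy)=(1.0000,0.0000)
member 2 (1-2): L=5.8143, (cx,cy)=(0.3932,-0.9195)
member 3 (1-3): L=4.7236, (cx,cy)=(0.9982,0.0603)
member 4 (2-3): L=6.1326, (cx,cy)=(0.3961,0.9182)
member 5 (2-4): L=4.6020, (cx,cy)=(1.0000,0.0000)
member 6 (3-4): L=6.0357, (cx,cy)=(0.3600,-0.9329)
solve A·x = −loads:
  F[0-1] = -4688.7260 N (compression)
  F[0-2] = -1041.0710 N (compression)
  F[1-2] = +923.3554 N (tension)
  F[1-3] = +679.2711 N (tension)
  F[2-3] = -924.6127 N (compression)
  F[2-4] = -311.8102 N (compression)
  F[3-4] = +866.0855 N (tension)
  Rx@0 = +2763.8400 N
  Ry@0 = +4360.7590 N
  Ry@4 = -808.0090 N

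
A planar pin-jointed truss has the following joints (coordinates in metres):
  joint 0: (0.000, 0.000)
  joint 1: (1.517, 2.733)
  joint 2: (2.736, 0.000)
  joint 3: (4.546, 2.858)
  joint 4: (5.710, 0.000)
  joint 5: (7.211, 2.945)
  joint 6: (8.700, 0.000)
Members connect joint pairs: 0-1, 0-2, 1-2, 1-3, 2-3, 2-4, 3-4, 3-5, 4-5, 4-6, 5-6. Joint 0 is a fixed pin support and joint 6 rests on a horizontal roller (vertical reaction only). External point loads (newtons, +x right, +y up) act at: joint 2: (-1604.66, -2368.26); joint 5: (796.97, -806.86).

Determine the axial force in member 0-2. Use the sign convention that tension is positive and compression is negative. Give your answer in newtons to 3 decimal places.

20.359

N=7 nodes, M=11 members, R=3 reactions → 2N=14, M+R=14
member 0 (0-1): L=3.1258, (cx,cy)=(0.4853,0.8743)
member 1 (0-2): L=2.7360, (cx,cy)=(1.0000,0.0000)
member 2 (1-2): L=2.9925, (cx,cy)=(0.4073,-0.9133)
member 3 (1-3): L=3.0316, (cx,cy)=(0.9991,0.0412)
member 4 (2-3): L=3.3829, (cx,cy)=(0.5350,0.8448)
member 5 (2-4): L=2.9740, (cx,cy)=(1.0000,0.0000)
member 6 (3-4): L=3.0859, (cx,cy)=(0.3772,-0.9261)
member 7 (3-5): L=2.6664, (cx,cy)=(0.9995,0.0326)
member 8 (4-5): L=3.3055, (cx,cy)=(0.4541,0.8910)
member 9 (4-6): L=2.9900, (cx,cy)=(1.0000,0.0000)
member 10 (5-6): L=3.3000, (cx,cy)=(0.4512,-0.8924)
solve A·x = −loads:
  F[0-1] = -1706.2020 N (compression)
  F[0-2] = +20.3587 N (tension)
  F[1-2] = +1567.1989 N (tension)
  F[1-3] = -1467.6912 N (compression)
  F[2-3] = +1109.0767 N (tension)
  F[2-4] = +1670.0148 N (tension)
  F[3-4] = -964.3190 N (compression)
  F[3-5] = -509.5808 N (compression)
  F[4-5] = +1002.3987 N (tension)
  F[4-6] = +851.0923 N (tension)
  F[5-6] = -1886.2481 N (compression)
  Rx@0 = +807.6900 N
  Ry@0 = +1491.7978 N
  Ry@6 = +1683.3222 N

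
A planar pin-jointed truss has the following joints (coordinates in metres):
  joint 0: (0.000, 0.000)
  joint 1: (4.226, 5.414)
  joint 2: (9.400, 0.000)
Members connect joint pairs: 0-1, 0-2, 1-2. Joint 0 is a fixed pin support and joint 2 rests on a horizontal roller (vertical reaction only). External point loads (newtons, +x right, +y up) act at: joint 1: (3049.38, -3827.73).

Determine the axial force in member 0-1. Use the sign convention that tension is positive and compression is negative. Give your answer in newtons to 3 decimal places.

N=3 nodes, M=3 members, R=3 reactions → 2N=6, M+R=6
member 0 (0-1): L=6.8681, (cx,cy)=(0.6153,0.7883)
member 1 (0-2): L=9.4000, (cx,cy)=(1.0000,0.0000)
member 2 (1-2): L=7.4888, (cx,cy)=(0.6909,-0.7229)
solve A·x = −loads:
  F[0-1] = -444.7215 N (compression)
  F[0-2] = +3323.0219 N (tension)
  F[1-2] = -4809.6918 N (compression)
  Rx@0 = -3049.3800 N
  Ry@0 = +350.5672 N
  Ry@2 = +3477.1628 N

-444.722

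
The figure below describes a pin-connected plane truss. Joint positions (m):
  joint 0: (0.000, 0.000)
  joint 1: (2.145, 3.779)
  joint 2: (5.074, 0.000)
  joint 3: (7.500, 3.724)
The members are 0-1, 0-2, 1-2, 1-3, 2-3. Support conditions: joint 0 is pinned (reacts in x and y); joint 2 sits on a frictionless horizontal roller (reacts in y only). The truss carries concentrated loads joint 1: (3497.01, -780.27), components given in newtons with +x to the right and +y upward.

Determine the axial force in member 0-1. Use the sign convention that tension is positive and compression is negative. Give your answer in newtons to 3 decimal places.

2476.891

N=4 nodes, M=5 members, R=3 reactions → 2N=8, M+R=8
member 0 (0-1): L=4.3453, (cx,cy)=(0.4936,0.8697)
member 1 (0-2): L=5.0740, (cx,cy)=(1.0000,0.0000)
member 2 (1-2): L=4.7812, (cx,cy)=(0.6126,-0.7904)
member 3 (1-3): L=5.3553, (cx,cy)=(0.9999,-0.0103)
member 4 (2-3): L=4.4445, (cx,cy)=(0.5458,0.8379)
solve A·x = −loads:
  F[0-1] = +2476.8911 N (tension)
  F[0-2] = +2274.3330 N (tension)
  F[1-2] = -3712.5445 N (compression)
  F[1-3] = -0.0000 N (tension)
  F[2-3] = +0.0000 N (tension)
  Rx@0 = -3497.0100 N
  Ry@0 = -2154.0776 N
  Ry@2 = +2934.3476 N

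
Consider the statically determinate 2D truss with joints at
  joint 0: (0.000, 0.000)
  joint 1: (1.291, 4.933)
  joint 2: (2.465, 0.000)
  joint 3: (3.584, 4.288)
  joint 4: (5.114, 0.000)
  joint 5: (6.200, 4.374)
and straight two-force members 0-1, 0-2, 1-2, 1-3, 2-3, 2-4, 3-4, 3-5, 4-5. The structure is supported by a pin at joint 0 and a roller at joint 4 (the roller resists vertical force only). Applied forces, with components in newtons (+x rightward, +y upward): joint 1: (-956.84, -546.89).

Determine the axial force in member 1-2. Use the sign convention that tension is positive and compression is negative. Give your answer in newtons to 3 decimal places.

N=6 nodes, M=9 members, R=3 reactions → 2N=12, M+R=12
member 0 (0-1): L=5.0991, (cx,cy)=(0.2532,0.9674)
member 1 (0-2): L=2.4650, (cx,cy)=(1.0000,0.0000)
member 2 (1-2): L=5.0708, (cx,cy)=(0.2315,-0.9728)
member 3 (1-3): L=2.3820, (cx,cy)=(0.9626,-0.2708)
member 4 (2-3): L=4.4316, (cx,cy)=(0.2525,0.9676)
member 5 (2-4): L=2.6490, (cx,cy)=(1.0000,0.0000)
member 6 (3-4): L=4.5528, (cx,cy)=(0.3361,-0.9418)
member 7 (3-5): L=2.6174, (cx,cy)=(0.9995,0.0329)
member 8 (4-5): L=4.5068, (cx,cy)=(0.2410,0.9705)
solve A·x = −loads:
  F[0-1] = -1376.6580 N (compression)
  F[0-2] = -608.2974 N (compression)
  F[1-2] = +676.2189 N (tension)
  F[1-3] = +469.2689 N (tension)
  F[2-3] = -679.8766 N (compression)
  F[2-4] = -280.0654 N (compression)
  F[3-4] = +833.3838 N (tension)
  F[3-5] = -0.0000 N (tension)
  F[4-5] = +0.0000 N (tension)
  Rx@0 = +956.8400 N
  Ry@0 = +1331.8053 N
  Ry@4 = -784.9153 N

676.219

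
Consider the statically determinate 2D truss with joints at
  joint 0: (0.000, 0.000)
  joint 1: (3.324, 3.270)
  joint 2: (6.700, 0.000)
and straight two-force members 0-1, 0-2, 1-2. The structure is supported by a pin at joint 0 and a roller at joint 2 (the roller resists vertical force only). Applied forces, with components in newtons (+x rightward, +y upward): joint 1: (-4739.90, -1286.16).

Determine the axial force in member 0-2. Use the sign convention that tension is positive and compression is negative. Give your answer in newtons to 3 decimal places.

N=3 nodes, M=3 members, R=3 reactions → 2N=6, M+R=6
member 0 (0-1): L=4.6628, (cx,cy)=(0.7129,0.7013)
member 1 (0-2): L=6.7000, (cx,cy)=(1.0000,0.0000)
member 2 (1-2): L=4.7000, (cx,cy)=(0.7183,-0.6957)
solve A·x = −loads:
  F[0-1] = -4222.8099 N (compression)
  F[0-2] = -1729.5705 N (compression)
  F[1-2] = +2407.8886 N (tension)
  Rx@0 = +4739.9000 N
  Ry@0 = +2961.4252 N
  Ry@2 = -1675.2652 N

-1729.570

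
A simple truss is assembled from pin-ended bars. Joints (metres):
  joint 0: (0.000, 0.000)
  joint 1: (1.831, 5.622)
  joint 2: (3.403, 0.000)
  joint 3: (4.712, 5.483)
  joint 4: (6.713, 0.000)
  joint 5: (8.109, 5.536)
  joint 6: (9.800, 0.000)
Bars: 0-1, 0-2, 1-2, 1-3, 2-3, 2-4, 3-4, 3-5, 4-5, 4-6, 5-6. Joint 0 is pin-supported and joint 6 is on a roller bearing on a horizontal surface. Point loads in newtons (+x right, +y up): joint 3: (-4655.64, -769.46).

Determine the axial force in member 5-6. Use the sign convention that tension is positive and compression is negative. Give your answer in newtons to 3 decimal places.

N=7 nodes, M=11 members, R=3 reactions → 2N=14, M+R=14
member 0 (0-1): L=5.9127, (cx,cy)=(0.3097,0.9508)
member 1 (0-2): L=3.4030, (cx,cy)=(1.0000,0.0000)
member 2 (1-2): L=5.8376, (cx,cy)=(0.2693,-0.9631)
member 3 (1-3): L=2.8844, (cx,cy)=(0.9988,-0.0482)
member 4 (2-3): L=5.6371, (cx,cy)=(0.2322,0.9727)
member 5 (2-4): L=3.3100, (cx,cy)=(1.0000,0.0000)
member 6 (3-4): L=5.8367, (cx,cy)=(0.3428,-0.9394)
member 7 (3-5): L=3.3974, (cx,cy)=(0.9999,0.0156)
member 8 (4-5): L=5.7093, (cx,cy)=(0.2445,0.9696)
member 9 (4-6): L=3.0870, (cx,cy)=(1.0000,0.0000)
member 10 (5-6): L=5.7885, (cx,cy)=(0.2921,-0.9564)
solve A·x = −loads:
  F[0-1] = -3159.5918 N (compression)
  F[0-2] = -3677.1935 N (compression)
  F[1-2] = +3211.8567 N (tension)
  F[1-3] = -1845.5013 N (compression)
  F[2-3] = -3180.1394 N (compression)
  F[2-4] = -2073.8162 N (compression)
  F[3-4] = +2399.7654 N (tension)
  F[3-5] = +1251.2579 N (tension)
  F[4-5] = -2324.9042 N (compression)
  F[4-6] = -682.6356 N (compression)
  F[5-6] = +2336.7468 N (tension)
  Rx@0 = +4655.6400 N
  Ry@0 = +3004.2741 N
  Ry@6 = -2234.8141 N

2336.747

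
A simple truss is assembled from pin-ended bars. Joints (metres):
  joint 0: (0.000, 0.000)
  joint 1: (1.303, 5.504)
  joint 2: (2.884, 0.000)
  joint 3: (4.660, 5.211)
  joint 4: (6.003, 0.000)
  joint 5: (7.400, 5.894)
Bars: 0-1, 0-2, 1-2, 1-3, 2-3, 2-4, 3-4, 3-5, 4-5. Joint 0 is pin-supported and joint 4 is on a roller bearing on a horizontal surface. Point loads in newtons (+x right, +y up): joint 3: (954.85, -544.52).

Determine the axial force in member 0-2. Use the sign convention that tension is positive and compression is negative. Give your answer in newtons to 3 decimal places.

787.465

N=6 nodes, M=9 members, R=3 reactions → 2N=12, M+R=12
member 0 (0-1): L=5.6561, (cx,cy)=(0.2304,0.9731)
member 1 (0-2): L=2.8840, (cx,cy)=(1.0000,0.0000)
member 2 (1-2): L=5.7266, (cx,cy)=(0.2761,-0.9611)
member 3 (1-3): L=3.3698, (cx,cy)=(0.9962,-0.0869)
member 4 (2-3): L=5.5053, (cx,cy)=(0.3226,0.9465)
member 5 (2-4): L=3.1190, (cx,cy)=(1.0000,0.0000)
member 6 (3-4): L=5.3813, (cx,cy)=(0.2496,-0.9684)
member 7 (3-5): L=2.8238, (cx,cy)=(0.9703,0.2419)
member 8 (4-5): L=6.0573, (cx,cy)=(0.2306,0.9730)
solve A·x = −loads:
  F[0-1] = +726.5950 N (tension)
  F[0-2] = +787.4647 N (tension)
  F[1-2] = -770.1519 N (compression)
  F[1-3] = +381.4548 N (tension)
  F[2-3] = +782.0293 N (tension)
  F[2-4] = +322.5602 N (tension)
  F[3-4] = -1292.4695 N (compression)
  F[3-5] = +0.0000 N (tension)
  F[4-5] = -0.0000 N (compression)
  Rx@0 = -954.8500 N
  Ry@0 = -707.0520 N
  Ry@4 = +1251.5720 N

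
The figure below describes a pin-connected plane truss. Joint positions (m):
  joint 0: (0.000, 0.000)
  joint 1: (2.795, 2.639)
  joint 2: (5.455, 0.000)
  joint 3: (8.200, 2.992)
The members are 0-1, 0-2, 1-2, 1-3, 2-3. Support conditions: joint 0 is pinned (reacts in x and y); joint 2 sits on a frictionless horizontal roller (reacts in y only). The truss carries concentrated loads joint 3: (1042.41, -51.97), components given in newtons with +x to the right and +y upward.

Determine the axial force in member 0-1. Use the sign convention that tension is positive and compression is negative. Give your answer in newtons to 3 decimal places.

N=4 nodes, M=5 members, R=3 reactions → 2N=8, M+R=8
member 0 (0-1): L=3.8440, (cx,cy)=(0.7271,0.6865)
member 1 (0-2): L=5.4550, (cx,cy)=(1.0000,0.0000)
member 2 (1-2): L=3.7470, (cx,cy)=(0.7099,-0.7043)
member 3 (1-3): L=5.4165, (cx,cy)=(0.9979,0.0652)
member 4 (2-3): L=4.0604, (cx,cy)=(0.6760,0.7369)
solve A·x = −loads:
  F[0-1] = +870.9099 N (tension)
  F[0-2] = +409.1654 N (tension)
  F[1-2] = -741.4030 N (compression)
  F[1-3] = +1162.0395 N (tension)
  F[2-3] = -173.3029 N (compression)
  Rx@0 = -1042.4100 N
  Ry@0 = -597.9007 N
  Ry@2 = +649.8707 N

870.910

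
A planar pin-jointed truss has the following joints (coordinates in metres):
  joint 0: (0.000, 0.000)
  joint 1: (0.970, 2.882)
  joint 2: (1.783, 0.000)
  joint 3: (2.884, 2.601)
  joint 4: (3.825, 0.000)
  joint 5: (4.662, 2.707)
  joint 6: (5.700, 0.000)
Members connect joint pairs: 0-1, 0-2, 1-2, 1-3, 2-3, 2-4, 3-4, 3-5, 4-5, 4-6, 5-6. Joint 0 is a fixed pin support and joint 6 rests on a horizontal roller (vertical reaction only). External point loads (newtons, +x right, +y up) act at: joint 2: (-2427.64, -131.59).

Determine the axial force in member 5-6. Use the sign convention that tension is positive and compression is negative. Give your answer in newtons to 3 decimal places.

-44.085

N=7 nodes, M=11 members, R=3 reactions → 2N=14, M+R=14
member 0 (0-1): L=3.0409, (cx,cy)=(0.3190,0.9478)
member 1 (0-2): L=1.7830, (cx,cy)=(1.0000,0.0000)
member 2 (1-2): L=2.9945, (cx,cy)=(0.2715,-0.9624)
member 3 (1-3): L=1.9345, (cx,cy)=(0.9894,-0.1453)
member 4 (2-3): L=2.8244, (cx,cy)=(0.3898,0.9209)
member 5 (2-4): L=2.0420, (cx,cy)=(1.0000,0.0000)
member 6 (3-4): L=2.7660, (cx,cy)=(0.3402,-0.9404)
member 7 (3-5): L=1.7812, (cx,cy)=(0.9982,0.0595)
member 8 (4-5): L=2.8334, (cx,cy)=(0.2954,0.9554)
member 9 (4-6): L=1.8750, (cx,cy)=(1.0000,0.0000)
member 10 (5-6): L=2.8992, (cx,cy)=(0.3580,-0.9337)
solve A·x = −loads:
  F[0-1] = -95.4122 N (compression)
  F[0-2] = -2397.2046 N (compression)
  F[1-2] = +102.8595 N (tension)
  F[1-3] = -58.9874 N (compression)
  F[2-3] = +35.3939 N (tension)
  F[2-4] = +44.5648 N (tension)
  F[3-4] = -45.6148 N (compression)
  F[3-5] = -29.0980 N (compression)
  F[4-5] = +44.8976 N (tension)
  F[4-6] = +15.7837 N (tension)
  F[5-6] = -44.0847 N (compression)
  Rx@0 = +2427.6400 N
  Ry@0 = +90.4277 N
  Ry@6 = +41.1623 N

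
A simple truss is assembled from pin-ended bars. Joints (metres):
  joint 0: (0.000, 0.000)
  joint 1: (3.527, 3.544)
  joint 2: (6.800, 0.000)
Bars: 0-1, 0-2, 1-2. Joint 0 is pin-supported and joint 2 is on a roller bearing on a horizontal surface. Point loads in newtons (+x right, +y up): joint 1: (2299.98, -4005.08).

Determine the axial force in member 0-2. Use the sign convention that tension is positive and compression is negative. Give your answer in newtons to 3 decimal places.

N=3 nodes, M=3 members, R=3 reactions → 2N=6, M+R=6
member 0 (0-1): L=5.0000, (cx,cy)=(0.7054,0.7088)
member 1 (0-2): L=6.8000, (cx,cy)=(1.0000,0.0000)
member 2 (1-2): L=4.8242, (cx,cy)=(0.6785,-0.7346)
solve A·x = −loads:
  F[0-1] = -1028.5537 N (compression)
  F[0-2] = +3025.5267 N (tension)
  F[1-2] = -4459.3974 N (compression)
  Rx@0 = -2299.9800 N
  Ry@0 = +729.0438 N
  Ry@2 = +3276.0362 N

3025.527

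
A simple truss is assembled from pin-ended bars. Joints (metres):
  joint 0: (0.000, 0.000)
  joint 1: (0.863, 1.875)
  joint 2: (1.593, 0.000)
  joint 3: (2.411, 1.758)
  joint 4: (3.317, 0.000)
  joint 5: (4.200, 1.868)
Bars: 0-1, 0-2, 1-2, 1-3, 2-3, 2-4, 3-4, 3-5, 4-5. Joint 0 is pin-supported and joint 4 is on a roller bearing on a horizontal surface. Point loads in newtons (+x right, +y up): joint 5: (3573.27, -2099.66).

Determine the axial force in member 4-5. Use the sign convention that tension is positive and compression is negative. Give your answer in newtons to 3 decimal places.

N=6 nodes, M=9 members, R=3 reactions → 2N=12, M+R=12
member 0 (0-1): L=2.0641, (cx,cy)=(0.4181,0.9084)
member 1 (0-2): L=1.5930, (cx,cy)=(1.0000,0.0000)
member 2 (1-2): L=2.0121, (cx,cy)=(0.3628,-0.9319)
member 3 (1-3): L=1.5524, (cx,cy)=(0.9972,-0.0754)
member 4 (2-3): L=1.9390, (cx,cy)=(0.4219,0.9067)
member 5 (2-4): L=1.7240, (cx,cy)=(1.0000,0.0000)
member 6 (3-4): L=1.9777, (cx,cy)=(0.4581,-0.8889)
member 7 (3-5): L=1.7924, (cx,cy)=(0.9981,0.0614)
member 8 (4-5): L=2.0662, (cx,cy)=(0.4274,0.9041)
solve A·x = −loads:
  F[0-1] = +2830.5416 N (tension)
  F[0-2] = +2389.8049 N (tension)
  F[1-2] = -2941.8179 N (compression)
  F[1-3] = +2257.1939 N (tension)
  F[2-3] = +3023.6094 N (tension)
  F[2-4] = +46.9293 N (tension)
  F[3-4] = -2567.3546 N (compression)
  F[3-5] = +4711.3314 N (tension)
  F[4-5] = -2642.2357 N (compression)
  Rx@0 = -3573.2700 N
  Ry@0 = -2571.2596 N
  Ry@4 = +4670.9196 N

-2642.236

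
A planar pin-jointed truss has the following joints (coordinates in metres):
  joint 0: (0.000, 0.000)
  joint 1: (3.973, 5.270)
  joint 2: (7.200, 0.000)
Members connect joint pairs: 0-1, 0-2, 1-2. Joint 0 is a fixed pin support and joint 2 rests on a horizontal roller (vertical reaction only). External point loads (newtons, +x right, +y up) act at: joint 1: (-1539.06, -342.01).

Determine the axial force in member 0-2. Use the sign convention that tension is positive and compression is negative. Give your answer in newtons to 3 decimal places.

N=3 nodes, M=3 members, R=3 reactions → 2N=6, M+R=6
member 0 (0-1): L=6.5998, (cx,cy)=(0.6020,0.7985)
member 1 (0-2): L=7.2000, (cx,cy)=(1.0000,0.0000)
member 2 (1-2): L=6.1795, (cx,cy)=(0.5222,-0.8528)
solve A·x = −loads:
  F[0-1] = -1602.7337 N (compression)
  F[0-2] = -574.2366 N (compression)
  F[1-2] = +1099.6297 N (tension)
  Rx@0 = +1539.0600 N
  Ry@0 = +1279.7934 N
  Ry@2 = -937.7834 N

-574.237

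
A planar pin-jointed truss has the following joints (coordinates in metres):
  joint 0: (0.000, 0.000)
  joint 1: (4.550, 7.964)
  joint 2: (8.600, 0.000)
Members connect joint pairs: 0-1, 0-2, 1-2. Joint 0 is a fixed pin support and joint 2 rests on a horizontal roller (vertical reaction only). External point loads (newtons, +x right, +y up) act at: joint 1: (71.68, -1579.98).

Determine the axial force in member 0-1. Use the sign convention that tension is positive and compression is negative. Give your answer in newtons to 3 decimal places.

-780.484

N=3 nodes, M=3 members, R=3 reactions → 2N=6, M+R=6
member 0 (0-1): L=9.1721, (cx,cy)=(0.4961,0.8683)
member 1 (0-2): L=8.6000, (cx,cy)=(1.0000,0.0000)
member 2 (1-2): L=8.9346, (cx,cy)=(0.4533,-0.8914)
solve A·x = −loads:
  F[0-1] = -780.4840 N (compression)
  F[0-2] = +458.8535 N (tension)
  F[1-2] = -1012.2695 N (compression)
  Rx@0 = -71.6800 N
  Ry@0 = +677.6813 N
  Ry@2 = +902.2987 N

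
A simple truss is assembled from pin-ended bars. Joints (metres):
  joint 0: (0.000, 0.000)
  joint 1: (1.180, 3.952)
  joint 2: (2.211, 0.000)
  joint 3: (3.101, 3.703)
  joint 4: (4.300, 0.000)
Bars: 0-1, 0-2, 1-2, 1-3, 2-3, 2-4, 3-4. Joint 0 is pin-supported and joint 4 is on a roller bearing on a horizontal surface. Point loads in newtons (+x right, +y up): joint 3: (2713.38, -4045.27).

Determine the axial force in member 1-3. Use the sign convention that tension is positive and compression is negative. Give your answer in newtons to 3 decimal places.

705.740

N=5 nodes, M=7 members, R=3 reactions → 2N=10, M+R=10
member 0 (0-1): L=4.1244, (cx,cy)=(0.2861,0.9582)
member 1 (0-2): L=2.2110, (cx,cy)=(1.0000,0.0000)
member 2 (1-2): L=4.0843, (cx,cy)=(0.2524,-0.9676)
member 3 (1-3): L=1.9371, (cx,cy)=(0.9917,-0.1285)
member 4 (2-3): L=3.8085, (cx,cy)=(0.2337,0.9723)
member 5 (2-4): L=2.0890, (cx,cy)=(1.0000,0.0000)
member 6 (3-4): L=3.8923, (cx,cy)=(0.3080,-0.9514)
solve A·x = −loads:
  F[0-1] = +1261.4184 N (tension)
  F[0-2] = +2352.4857 N (tension)
  F[1-2] = -1342.8994 N (compression)
  F[1-3] = +705.7399 N (tension)
  F[2-3] = +1336.4131 N (tension)
  F[2-4] = +1701.1877 N (tension)
  F[3-4] = -5522.5118 N (compression)
  Rx@0 = -2713.3800 N
  Ry@0 = -1208.6901 N
  Ry@4 = +5253.9601 N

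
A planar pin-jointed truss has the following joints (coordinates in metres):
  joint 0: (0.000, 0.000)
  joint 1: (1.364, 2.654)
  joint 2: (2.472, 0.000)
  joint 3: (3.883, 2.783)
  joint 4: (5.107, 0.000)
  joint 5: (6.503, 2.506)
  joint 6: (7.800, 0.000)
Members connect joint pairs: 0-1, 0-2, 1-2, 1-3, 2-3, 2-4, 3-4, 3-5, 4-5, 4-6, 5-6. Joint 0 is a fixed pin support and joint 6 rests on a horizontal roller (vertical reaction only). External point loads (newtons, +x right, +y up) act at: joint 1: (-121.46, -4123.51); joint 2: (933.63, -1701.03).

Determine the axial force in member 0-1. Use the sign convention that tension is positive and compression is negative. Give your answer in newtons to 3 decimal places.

-5178.347

N=7 nodes, M=11 members, R=3 reactions → 2N=14, M+R=14
member 0 (0-1): L=2.9840, (cx,cy)=(0.4571,0.8894)
member 1 (0-2): L=2.4720, (cx,cy)=(1.0000,0.0000)
member 2 (1-2): L=2.8760, (cx,cy)=(0.3853,-0.9228)
member 3 (1-3): L=2.5223, (cx,cy)=(0.9987,0.0511)
member 4 (2-3): L=3.1203, (cx,cy)=(0.4522,0.8919)
member 5 (2-4): L=2.6350, (cx,cy)=(1.0000,0.0000)
member 6 (3-4): L=3.0403, (cx,cy)=(0.4026,-0.9154)
member 7 (3-5): L=2.6346, (cx,cy)=(0.9945,-0.1051)
member 8 (4-5): L=2.8686, (cx,cy)=(0.4866,0.8736)
member 9 (4-6): L=2.6930, (cx,cy)=(1.0000,0.0000)
member 10 (5-6): L=2.8217, (cx,cy)=(0.4596,-0.8881)
solve A·x = −loads:
  F[0-1] = -5178.3474 N (compression)
  F[0-2] = +3179.2220 N (tension)
  F[1-2] = +389.5626 N (tension)
  F[1-3] = -2398.8131 N (compression)
  F[2-3] = +1504.1124 N (tension)
  F[2-4] = +1715.5048 N (tension)
  F[3-4] = -1188.6635 N (compression)
  F[3-5] = -1243.8485 N (compression)
  F[4-5] = +1245.5122 N (tension)
  F[4-6] = +630.8273 N (tension)
  F[5-6] = -1372.4239 N (compression)
  Rx@0 = -812.1700 N
  Ry@0 = +4605.6863 N
  Ry@6 = +1218.8537 N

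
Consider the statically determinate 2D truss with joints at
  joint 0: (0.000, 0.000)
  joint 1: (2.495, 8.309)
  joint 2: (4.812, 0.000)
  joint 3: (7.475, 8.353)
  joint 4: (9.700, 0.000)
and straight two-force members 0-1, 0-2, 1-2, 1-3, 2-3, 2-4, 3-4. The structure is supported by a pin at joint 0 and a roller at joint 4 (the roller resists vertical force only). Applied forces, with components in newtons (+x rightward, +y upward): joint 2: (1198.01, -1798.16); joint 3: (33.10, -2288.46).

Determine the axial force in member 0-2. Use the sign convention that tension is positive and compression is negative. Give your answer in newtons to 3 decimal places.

1652.264

N=5 nodes, M=7 members, R=3 reactions → 2N=10, M+R=10
member 0 (0-1): L=8.6755, (cx,cy)=(0.2876,0.9578)
member 1 (0-2): L=4.8120, (cx,cy)=(1.0000,0.0000)
member 2 (1-2): L=8.6260, (cx,cy)=(0.2686,-0.9633)
member 3 (1-3): L=4.9802, (cx,cy)=(1.0000,0.0088)
member 4 (2-3): L=8.7672, (cx,cy)=(0.3037,0.9528)
member 5 (2-4): L=4.8880, (cx,cy)=(1.0000,0.0000)
member 6 (3-4): L=8.6443, (cx,cy)=(0.2574,-0.9663)
solve A·x = −loads:
  F[0-1] = -1464.4179 N (compression)
  F[0-2] = +1652.2636 N (tension)
  F[1-2] = +1448.6292 N (tension)
  F[1-3] = -810.2962 N (compression)
  F[2-3] = +422.7410 N (tension)
  F[2-4] = +714.9591 N (tension)
  F[3-4] = -2777.6596 N (compression)
  Rx@0 = -1231.1100 N
  Ry@0 = +1402.5511 N
  Ry@4 = +2684.0689 N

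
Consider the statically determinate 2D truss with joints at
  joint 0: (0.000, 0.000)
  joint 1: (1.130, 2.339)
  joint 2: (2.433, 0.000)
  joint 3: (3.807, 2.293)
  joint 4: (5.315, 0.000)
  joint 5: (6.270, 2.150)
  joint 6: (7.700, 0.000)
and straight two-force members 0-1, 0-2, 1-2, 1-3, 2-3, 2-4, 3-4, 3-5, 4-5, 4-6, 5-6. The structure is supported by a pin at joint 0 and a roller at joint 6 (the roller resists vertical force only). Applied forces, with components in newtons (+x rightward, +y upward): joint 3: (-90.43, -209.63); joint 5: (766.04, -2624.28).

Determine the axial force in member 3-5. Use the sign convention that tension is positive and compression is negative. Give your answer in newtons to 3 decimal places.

-743.262

N=7 nodes, M=11 members, R=3 reactions → 2N=14, M+R=14
member 0 (0-1): L=2.5977, (cx,cy)=(0.4350,0.9004)
member 1 (0-2): L=2.4330, (cx,cy)=(1.0000,0.0000)
member 2 (1-2): L=2.6774, (cx,cy)=(0.4867,-0.8736)
member 3 (1-3): L=2.6774, (cx,cy)=(0.9999,-0.0172)
member 4 (2-3): L=2.6731, (cx,cy)=(0.5140,0.8578)
member 5 (2-4): L=2.8820, (cx,cy)=(1.0000,0.0000)
member 6 (3-4): L=2.7444, (cx,cy)=(0.5495,-0.8355)
member 7 (3-5): L=2.4671, (cx,cy)=(0.9983,-0.0580)
member 8 (4-5): L=2.3526, (cx,cy)=(0.4059,0.9139)
member 9 (4-6): L=2.3850, (cx,cy)=(1.0000,0.0000)
member 10 (5-6): L=2.5821, (cx,cy)=(0.5538,-0.8326)
solve A·x = −loads:
  F[0-1] = -451.3271 N (compression)
  F[0-2] = +871.9406 N (tension)
  F[1-2] = +473.5855 N (tension)
  F[1-3] = -426.8675 N (compression)
  F[2-3] = -482.3104 N (compression)
  F[2-4] = +1350.3223 N (tension)
  F[3-4] = +287.0556 N (tension)
  F[3-5] = -743.2621 N (compression)
  F[4-5] = -262.4335 N (compression)
  F[4-6] = +1614.5851 N (tension)
  F[5-6] = -2915.4335 N (compression)
  Rx@0 = -675.6100 N
  Ry@0 = +406.3870 N
  Ry@6 = +2427.5230 N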